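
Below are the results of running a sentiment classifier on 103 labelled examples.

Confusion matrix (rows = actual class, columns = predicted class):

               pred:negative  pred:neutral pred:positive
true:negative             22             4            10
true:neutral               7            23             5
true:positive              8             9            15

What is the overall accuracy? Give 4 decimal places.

Accuracy = trace / total = (22+23+15=60) / 103 = 60/103 = 0.5825

0.5825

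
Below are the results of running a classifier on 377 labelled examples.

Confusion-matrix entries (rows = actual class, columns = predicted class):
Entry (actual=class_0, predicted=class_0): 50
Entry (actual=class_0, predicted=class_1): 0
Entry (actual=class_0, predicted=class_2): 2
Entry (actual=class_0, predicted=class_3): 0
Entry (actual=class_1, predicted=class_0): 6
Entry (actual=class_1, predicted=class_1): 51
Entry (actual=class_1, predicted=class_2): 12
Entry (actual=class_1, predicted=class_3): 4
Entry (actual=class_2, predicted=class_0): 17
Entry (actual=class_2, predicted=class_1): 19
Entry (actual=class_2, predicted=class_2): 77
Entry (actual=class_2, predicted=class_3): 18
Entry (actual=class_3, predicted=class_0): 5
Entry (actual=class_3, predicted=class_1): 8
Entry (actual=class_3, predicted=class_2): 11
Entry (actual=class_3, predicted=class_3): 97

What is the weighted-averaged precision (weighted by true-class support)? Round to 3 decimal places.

0.739

Per-class precision (TP/(TP+FP)):
  class_0: TP=50, FP=6+17+5=28 → 50/78 = 0.6410
  class_1: TP=51, FP=0+19+8=27 → 51/78 = 0.6538
  class_2: TP=77, FP=2+12+11=25 → 77/102 = 0.7549
  class_3: TP=97, FP=0+4+18=22 → 97/119 = 0.8151
Weighted-precision = Σ (supportᵢ/N)·precisionᵢ with N=377: (52/377)·0.6410 + (73/377)·0.6538 + (131/377)·0.7549 + (121/377)·0.8151 = 0.739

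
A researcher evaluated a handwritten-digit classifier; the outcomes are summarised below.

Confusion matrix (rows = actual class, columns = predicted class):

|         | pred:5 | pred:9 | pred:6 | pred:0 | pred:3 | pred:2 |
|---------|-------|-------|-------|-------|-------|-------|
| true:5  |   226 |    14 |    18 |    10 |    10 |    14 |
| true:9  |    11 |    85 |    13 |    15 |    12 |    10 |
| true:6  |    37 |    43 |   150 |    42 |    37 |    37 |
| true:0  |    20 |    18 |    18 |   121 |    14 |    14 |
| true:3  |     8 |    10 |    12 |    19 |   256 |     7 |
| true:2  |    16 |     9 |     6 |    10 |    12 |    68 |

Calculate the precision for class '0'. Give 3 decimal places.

0.558

Treat '0' as positive and all other classes as negative.
precision = TP/(TP+FP).
0: TP=121, FP=10+15+42+19+10=96 → 121/217 = 0.5576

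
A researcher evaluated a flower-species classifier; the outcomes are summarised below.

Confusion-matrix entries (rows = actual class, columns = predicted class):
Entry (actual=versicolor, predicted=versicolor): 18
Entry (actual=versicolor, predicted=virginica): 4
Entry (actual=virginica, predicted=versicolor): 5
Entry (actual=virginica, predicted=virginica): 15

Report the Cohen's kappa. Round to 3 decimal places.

0.569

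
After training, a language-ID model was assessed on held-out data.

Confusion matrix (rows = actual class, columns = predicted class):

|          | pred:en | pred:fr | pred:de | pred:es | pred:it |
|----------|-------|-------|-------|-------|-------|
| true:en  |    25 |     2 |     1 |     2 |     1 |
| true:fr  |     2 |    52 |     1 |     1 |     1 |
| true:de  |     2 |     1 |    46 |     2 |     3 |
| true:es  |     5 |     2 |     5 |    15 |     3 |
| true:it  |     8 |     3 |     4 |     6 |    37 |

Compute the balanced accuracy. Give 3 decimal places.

0.742

Balanced accuracy = mean of per-class recall.
  en: recall = 25/31 = 0.8065
  fr: recall = 52/57 = 0.9123
  de: recall = 46/54 = 0.8519
  es: recall = 15/30 = 0.5000
  it: recall = 37/58 = 0.6379
Mean = (0.8065 + 0.9123 + 0.8519 + 0.5000 + 0.6379) / 5 = 0.742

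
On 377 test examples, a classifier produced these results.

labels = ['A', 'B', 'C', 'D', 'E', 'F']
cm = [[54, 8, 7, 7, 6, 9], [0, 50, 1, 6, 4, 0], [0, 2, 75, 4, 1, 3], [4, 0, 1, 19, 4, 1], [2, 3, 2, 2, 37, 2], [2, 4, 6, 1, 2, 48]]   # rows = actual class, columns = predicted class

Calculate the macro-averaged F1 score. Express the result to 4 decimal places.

0.7301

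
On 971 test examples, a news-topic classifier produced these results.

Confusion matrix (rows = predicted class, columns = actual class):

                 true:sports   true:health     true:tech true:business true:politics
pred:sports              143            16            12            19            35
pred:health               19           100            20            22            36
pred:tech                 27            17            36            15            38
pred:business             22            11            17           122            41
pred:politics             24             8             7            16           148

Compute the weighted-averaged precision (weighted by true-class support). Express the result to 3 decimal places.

0.597

Per-class precision (TP/(TP+FP)):
  sports: TP=143, FP=16+12+19+35=82 → 143/225 = 0.6356
  health: TP=100, FP=19+20+22+36=97 → 100/197 = 0.5076
  tech: TP=36, FP=27+17+15+38=97 → 36/133 = 0.2707
  business: TP=122, FP=22+11+17+41=91 → 122/213 = 0.5728
  politics: TP=148, FP=24+8+7+16=55 → 148/203 = 0.7291
Weighted-precision = Σ (supportᵢ/N)·precisionᵢ with N=971: (235/971)·0.6356 + (152/971)·0.5076 + (92/971)·0.2707 + (194/971)·0.5728 + (298/971)·0.7291 = 0.597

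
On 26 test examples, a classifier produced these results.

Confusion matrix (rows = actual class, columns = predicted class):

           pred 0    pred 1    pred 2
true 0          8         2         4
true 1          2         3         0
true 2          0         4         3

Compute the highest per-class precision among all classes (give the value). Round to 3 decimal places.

0.800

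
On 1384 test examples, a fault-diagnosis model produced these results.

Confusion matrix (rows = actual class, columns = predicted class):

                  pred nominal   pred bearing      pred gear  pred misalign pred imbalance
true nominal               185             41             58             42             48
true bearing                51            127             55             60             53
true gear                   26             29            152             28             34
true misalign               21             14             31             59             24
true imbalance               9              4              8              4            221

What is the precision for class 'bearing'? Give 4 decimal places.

Take TP from the diagonal, FP from the rest of the 'bearing' prediction marginal, FN from the rest of the 'bearing' actual marginal.
precision = TP/(TP+FP).
bearing: TP=127, FP=41+29+14+4=88 → 127/215 = 0.59070

0.5907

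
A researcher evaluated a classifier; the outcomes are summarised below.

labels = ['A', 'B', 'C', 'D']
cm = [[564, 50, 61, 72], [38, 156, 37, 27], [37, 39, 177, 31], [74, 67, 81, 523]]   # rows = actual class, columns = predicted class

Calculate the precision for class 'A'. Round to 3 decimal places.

0.791

Treat 'A' as positive and all other classes as negative.
precision = TP/(TP+FP).
A: TP=564, FP=38+37+74=149 → 564/713 = 0.7910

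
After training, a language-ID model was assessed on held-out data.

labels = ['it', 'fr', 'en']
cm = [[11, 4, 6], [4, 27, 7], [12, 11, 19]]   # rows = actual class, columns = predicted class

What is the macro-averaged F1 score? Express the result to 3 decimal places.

0.549

Per-class F1 score (2·TP/(2·TP+FP+FN)):
  it: TP=11, FP=4+12=16, FN=4+6=10 → 22/48 = 0.4583
  fr: TP=27, FP=4+11=15, FN=4+7=11 → 54/80 = 0.6750
  en: TP=19, FP=6+7=13, FN=12+11=23 → 38/74 = 0.5135
Macro-F1 score = mean = (0.4583 + 0.6750 + 0.5135) / 3 = 0.549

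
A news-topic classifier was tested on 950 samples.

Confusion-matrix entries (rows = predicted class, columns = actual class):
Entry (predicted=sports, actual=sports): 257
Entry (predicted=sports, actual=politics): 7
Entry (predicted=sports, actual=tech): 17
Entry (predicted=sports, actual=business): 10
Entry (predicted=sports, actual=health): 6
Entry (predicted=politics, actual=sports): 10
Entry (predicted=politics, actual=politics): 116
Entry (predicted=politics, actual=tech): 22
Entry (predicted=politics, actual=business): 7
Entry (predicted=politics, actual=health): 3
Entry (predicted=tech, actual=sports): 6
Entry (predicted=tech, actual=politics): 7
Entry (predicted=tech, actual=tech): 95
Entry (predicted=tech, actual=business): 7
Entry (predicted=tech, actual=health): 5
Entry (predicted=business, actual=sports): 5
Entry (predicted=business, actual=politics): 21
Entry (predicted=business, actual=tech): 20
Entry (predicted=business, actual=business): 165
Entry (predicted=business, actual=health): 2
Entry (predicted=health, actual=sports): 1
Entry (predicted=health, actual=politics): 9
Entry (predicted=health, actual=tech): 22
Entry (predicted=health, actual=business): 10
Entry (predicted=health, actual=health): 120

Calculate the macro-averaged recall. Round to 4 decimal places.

Per-class recall (TP/(TP+FN)):
  sports: TP=257, FN=10+6+5+1=22 → 257/279 = 0.92115
  politics: TP=116, FN=7+7+21+9=44 → 116/160 = 0.72500
  tech: TP=95, FN=17+22+20+22=81 → 95/176 = 0.53977
  business: TP=165, FN=10+7+7+10=34 → 165/199 = 0.82915
  health: TP=120, FN=6+3+5+2=16 → 120/136 = 0.88235
Macro-recall = mean = (0.92115 + 0.72500 + 0.53977 + 0.82915 + 0.88235) / 5 = 0.7795

0.7795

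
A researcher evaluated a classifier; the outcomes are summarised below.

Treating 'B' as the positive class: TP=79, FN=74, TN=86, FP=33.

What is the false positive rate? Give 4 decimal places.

FPR = FP/(FP+TN) = 33/(33+86) = 0.2773

0.2773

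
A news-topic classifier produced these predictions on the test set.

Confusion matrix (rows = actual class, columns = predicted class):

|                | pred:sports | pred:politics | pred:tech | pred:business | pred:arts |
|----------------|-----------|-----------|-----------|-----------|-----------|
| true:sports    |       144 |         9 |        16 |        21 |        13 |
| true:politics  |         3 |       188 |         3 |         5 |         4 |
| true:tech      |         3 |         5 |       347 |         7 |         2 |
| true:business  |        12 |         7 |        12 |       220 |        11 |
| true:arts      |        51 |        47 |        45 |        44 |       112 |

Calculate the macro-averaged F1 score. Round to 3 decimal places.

0.738

Per-class F1 score (2·TP/(2·TP+FP+FN)):
  sports: TP=144, FP=3+3+12+51=69, FN=9+16+21+13=59 → 288/416 = 0.6923
  politics: TP=188, FP=9+5+7+47=68, FN=3+3+5+4=15 → 376/459 = 0.8192
  tech: TP=347, FP=16+3+12+45=76, FN=3+5+7+2=17 → 694/787 = 0.8818
  business: TP=220, FP=21+5+7+44=77, FN=12+7+12+11=42 → 440/559 = 0.7871
  arts: TP=112, FP=13+4+2+11=30, FN=51+47+45+44=187 → 224/441 = 0.5079
Macro-F1 score = mean = (0.6923 + 0.8192 + 0.8818 + 0.7871 + 0.5079) / 5 = 0.738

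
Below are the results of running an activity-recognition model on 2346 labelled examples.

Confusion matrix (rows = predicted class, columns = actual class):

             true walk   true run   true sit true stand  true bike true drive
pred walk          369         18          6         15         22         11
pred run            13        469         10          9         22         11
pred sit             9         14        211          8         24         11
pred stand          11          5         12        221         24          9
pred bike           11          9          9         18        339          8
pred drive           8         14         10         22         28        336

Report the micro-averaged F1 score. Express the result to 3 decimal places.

Micro-averaging pools counts across classes: ΣTP=1945, ΣFP=401, ΣFN=401.
Micro-F1 score = 2·TP/(2·TP+FP+FN) on pooled counts = 0.829 (equals overall accuracy in single-label multiclass).

0.829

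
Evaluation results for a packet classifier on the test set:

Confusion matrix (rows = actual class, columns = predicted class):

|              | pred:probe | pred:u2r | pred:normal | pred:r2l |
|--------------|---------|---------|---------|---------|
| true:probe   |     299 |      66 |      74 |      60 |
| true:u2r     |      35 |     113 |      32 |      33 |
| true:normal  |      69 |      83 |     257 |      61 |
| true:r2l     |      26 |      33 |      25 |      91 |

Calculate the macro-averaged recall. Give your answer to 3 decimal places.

Per-class recall (TP/(TP+FN)):
  probe: TP=299, FN=66+74+60=200 → 299/499 = 0.5992
  u2r: TP=113, FN=35+32+33=100 → 113/213 = 0.5305
  normal: TP=257, FN=69+83+61=213 → 257/470 = 0.5468
  r2l: TP=91, FN=26+33+25=84 → 91/175 = 0.5200
Macro-recall = mean = (0.5992 + 0.5305 + 0.5468 + 0.5200) / 4 = 0.549

0.549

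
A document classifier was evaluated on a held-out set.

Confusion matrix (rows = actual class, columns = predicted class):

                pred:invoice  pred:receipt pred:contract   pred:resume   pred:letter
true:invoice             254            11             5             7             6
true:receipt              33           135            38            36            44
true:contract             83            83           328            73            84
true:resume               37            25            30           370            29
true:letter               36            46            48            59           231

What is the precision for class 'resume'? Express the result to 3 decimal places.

0.679

Take TP from the diagonal, FP from the rest of the 'resume' prediction marginal, FN from the rest of the 'resume' actual marginal.
precision = TP/(TP+FP).
resume: TP=370, FP=7+36+73+59=175 → 370/545 = 0.6789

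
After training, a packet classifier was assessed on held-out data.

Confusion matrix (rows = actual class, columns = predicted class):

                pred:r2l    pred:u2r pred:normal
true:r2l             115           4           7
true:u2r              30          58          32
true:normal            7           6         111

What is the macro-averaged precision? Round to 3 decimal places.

Per-class precision (TP/(TP+FP)):
  r2l: TP=115, FP=30+7=37 → 115/152 = 0.7566
  u2r: TP=58, FP=4+6=10 → 58/68 = 0.8529
  normal: TP=111, FP=7+32=39 → 111/150 = 0.7400
Macro-precision = mean = (0.7566 + 0.8529 + 0.7400) / 3 = 0.783

0.783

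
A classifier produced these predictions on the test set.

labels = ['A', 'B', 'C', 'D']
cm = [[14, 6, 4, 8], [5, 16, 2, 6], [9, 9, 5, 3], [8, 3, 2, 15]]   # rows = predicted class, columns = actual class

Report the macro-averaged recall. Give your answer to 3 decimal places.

Per-class recall (TP/(TP+FN)):
  A: TP=14, FN=5+9+8=22 → 14/36 = 0.3889
  B: TP=16, FN=6+9+3=18 → 16/34 = 0.4706
  C: TP=5, FN=4+2+2=8 → 5/13 = 0.3846
  D: TP=15, FN=8+6+3=17 → 15/32 = 0.4688
Macro-recall = mean = (0.3889 + 0.4706 + 0.3846 + 0.4688) / 4 = 0.428

0.428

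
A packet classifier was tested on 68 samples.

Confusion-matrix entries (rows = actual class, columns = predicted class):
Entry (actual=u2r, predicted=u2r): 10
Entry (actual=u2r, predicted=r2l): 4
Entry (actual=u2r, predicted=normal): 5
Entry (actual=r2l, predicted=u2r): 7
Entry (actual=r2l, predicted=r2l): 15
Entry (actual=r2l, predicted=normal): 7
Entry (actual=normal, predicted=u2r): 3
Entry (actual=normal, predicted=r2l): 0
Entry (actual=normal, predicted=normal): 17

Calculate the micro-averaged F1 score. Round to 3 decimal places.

Micro-averaging pools counts across classes: ΣTP=42, ΣFP=26, ΣFN=26.
Micro-F1 score = 2·TP/(2·TP+FP+FN) on pooled counts = 0.618 (equals overall accuracy in single-label multiclass).

0.618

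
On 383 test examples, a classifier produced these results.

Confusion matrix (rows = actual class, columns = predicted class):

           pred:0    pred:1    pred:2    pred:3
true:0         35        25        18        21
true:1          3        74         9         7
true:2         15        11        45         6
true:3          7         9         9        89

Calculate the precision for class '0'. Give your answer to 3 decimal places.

0.583

Take TP from the diagonal, FP from the rest of the '0' prediction marginal, FN from the rest of the '0' actual marginal.
precision = TP/(TP+FP).
0: TP=35, FP=3+15+7=25 → 35/60 = 0.5833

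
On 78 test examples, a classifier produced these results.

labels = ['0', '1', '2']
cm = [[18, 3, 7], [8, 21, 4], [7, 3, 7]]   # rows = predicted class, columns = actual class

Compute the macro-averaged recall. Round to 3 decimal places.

0.571

Per-class recall (TP/(TP+FN)):
  0: TP=18, FN=8+7=15 → 18/33 = 0.5455
  1: TP=21, FN=3+3=6 → 21/27 = 0.7778
  2: TP=7, FN=7+4=11 → 7/18 = 0.3889
Macro-recall = mean = (0.5455 + 0.7778 + 0.3889) / 3 = 0.571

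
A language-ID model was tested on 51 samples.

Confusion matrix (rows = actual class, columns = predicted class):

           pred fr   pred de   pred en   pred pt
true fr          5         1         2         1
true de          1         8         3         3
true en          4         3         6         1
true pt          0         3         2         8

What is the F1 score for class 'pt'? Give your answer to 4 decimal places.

Take TP from the diagonal, FP from the rest of the 'pt' prediction marginal, FN from the rest of the 'pt' actual marginal.
F1 score = 2·TP/(2·TP+FP+FN).
pt: TP=8, FP=1+3+1=5, FN=0+3+2=5 → 16/26 = 0.61538

0.6154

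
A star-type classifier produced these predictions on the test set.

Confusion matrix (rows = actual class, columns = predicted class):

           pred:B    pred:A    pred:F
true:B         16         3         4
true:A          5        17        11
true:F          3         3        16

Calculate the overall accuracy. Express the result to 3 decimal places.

0.628

Accuracy = trace / total = (16+17+16=49) / 78 = 49/78 = 0.628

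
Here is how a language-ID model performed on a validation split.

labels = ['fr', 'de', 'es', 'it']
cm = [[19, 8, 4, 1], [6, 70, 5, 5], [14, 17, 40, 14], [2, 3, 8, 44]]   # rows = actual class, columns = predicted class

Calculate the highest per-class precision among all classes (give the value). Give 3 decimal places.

Per-class precision (TP/(TP+FP)):
  fr: TP=19, FP=6+14+2=22 → 19/41 = 0.4634
  de: TP=70, FP=8+17+3=28 → 70/98 = 0.7143
  es: TP=40, FP=4+5+8=17 → 40/57 = 0.7018
  it: TP=44, FP=1+5+14=20 → 44/64 = 0.6875
Highest is class 'de' with precision = 0.714.

0.714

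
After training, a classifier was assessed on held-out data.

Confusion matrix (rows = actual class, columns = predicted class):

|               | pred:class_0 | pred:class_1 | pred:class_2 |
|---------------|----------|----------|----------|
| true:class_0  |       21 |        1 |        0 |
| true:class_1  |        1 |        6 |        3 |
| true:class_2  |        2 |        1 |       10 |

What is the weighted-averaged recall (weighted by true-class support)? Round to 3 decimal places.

0.822

Per-class recall (TP/(TP+FN)):
  class_0: TP=21, FN=1+0=1 → 21/22 = 0.9545
  class_1: TP=6, FN=1+3=4 → 6/10 = 0.6000
  class_2: TP=10, FN=2+1=3 → 10/13 = 0.7692
Weighted-recall = Σ (supportᵢ/N)·recallᵢ with N=45: (22/45)·0.9545 + (10/45)·0.6000 + (13/45)·0.7692 = 0.822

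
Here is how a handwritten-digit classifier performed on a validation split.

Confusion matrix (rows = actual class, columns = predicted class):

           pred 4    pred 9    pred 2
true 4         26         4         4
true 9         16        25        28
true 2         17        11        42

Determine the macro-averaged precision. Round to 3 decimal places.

0.544

Per-class precision (TP/(TP+FP)):
  4: TP=26, FP=16+17=33 → 26/59 = 0.4407
  9: TP=25, FP=4+11=15 → 25/40 = 0.6250
  2: TP=42, FP=4+28=32 → 42/74 = 0.5676
Macro-precision = mean = (0.4407 + 0.6250 + 0.5676) / 3 = 0.544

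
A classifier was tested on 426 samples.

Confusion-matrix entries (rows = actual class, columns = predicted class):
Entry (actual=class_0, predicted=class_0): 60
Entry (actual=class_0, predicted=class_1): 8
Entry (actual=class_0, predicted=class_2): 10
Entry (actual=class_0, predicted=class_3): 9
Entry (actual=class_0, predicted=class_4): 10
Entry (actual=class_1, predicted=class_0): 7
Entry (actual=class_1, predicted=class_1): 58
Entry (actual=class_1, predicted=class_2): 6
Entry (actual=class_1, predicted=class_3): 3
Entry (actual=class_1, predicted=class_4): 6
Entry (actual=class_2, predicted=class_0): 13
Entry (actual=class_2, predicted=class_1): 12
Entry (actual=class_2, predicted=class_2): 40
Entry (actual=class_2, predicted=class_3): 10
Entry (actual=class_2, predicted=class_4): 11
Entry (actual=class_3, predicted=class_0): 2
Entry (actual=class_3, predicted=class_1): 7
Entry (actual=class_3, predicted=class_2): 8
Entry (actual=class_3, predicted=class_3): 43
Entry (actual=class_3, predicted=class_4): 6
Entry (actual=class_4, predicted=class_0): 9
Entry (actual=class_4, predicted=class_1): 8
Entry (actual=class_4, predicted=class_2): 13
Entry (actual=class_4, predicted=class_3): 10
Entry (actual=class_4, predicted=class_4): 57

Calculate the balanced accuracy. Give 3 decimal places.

Balanced accuracy = mean of per-class recall.
  class_0: recall = 60/97 = 0.6186
  class_1: recall = 58/80 = 0.7250
  class_2: recall = 40/86 = 0.4651
  class_3: recall = 43/66 = 0.6515
  class_4: recall = 57/97 = 0.5876
Mean = (0.6186 + 0.7250 + 0.4651 + 0.6515 + 0.5876) / 5 = 0.610

0.610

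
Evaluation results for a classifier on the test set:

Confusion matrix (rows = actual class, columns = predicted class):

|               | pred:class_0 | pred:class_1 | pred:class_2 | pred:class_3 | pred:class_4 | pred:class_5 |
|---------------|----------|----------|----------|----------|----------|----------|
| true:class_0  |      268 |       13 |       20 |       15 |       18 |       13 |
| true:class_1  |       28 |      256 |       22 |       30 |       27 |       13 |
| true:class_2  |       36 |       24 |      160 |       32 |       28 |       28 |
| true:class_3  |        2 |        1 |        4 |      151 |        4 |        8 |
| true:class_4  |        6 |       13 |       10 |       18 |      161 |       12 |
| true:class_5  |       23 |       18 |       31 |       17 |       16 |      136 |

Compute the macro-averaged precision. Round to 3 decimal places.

0.672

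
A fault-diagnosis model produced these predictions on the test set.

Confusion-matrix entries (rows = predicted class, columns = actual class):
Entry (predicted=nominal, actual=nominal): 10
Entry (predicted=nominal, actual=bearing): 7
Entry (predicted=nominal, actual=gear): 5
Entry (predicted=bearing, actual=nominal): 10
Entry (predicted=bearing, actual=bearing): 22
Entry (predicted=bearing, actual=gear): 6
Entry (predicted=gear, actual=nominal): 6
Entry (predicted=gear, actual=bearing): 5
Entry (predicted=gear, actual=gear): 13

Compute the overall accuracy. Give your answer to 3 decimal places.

0.536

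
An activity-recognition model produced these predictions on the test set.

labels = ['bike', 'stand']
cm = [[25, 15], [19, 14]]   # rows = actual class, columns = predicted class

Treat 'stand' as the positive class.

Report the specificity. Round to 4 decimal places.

Specificity = TN/(TN+FP) = 25/(25+15) = 0.6250

0.6250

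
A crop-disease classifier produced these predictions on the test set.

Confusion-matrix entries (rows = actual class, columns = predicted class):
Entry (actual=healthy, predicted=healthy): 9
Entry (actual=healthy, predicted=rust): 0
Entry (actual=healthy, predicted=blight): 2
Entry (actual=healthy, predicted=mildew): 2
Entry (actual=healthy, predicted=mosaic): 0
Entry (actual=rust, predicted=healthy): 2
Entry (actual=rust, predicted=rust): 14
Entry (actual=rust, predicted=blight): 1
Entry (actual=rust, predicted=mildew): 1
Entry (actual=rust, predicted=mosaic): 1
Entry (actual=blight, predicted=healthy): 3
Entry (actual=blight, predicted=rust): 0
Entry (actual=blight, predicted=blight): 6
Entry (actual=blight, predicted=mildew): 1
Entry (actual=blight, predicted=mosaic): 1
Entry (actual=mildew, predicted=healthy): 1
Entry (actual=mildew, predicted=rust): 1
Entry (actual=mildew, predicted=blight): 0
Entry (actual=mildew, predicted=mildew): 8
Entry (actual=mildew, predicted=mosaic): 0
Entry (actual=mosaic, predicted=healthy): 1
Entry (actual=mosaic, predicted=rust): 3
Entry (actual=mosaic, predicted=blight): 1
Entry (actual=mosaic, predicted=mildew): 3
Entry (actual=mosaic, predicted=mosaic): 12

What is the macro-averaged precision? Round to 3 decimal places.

0.666

Per-class precision (TP/(TP+FP)):
  healthy: TP=9, FP=2+3+1+1=7 → 9/16 = 0.5625
  rust: TP=14, FP=0+0+1+3=4 → 14/18 = 0.7778
  blight: TP=6, FP=2+1+0+1=4 → 6/10 = 0.6000
  mildew: TP=8, FP=2+1+1+3=7 → 8/15 = 0.5333
  mosaic: TP=12, FP=0+1+1+0=2 → 12/14 = 0.8571
Macro-precision = mean = (0.5625 + 0.7778 + 0.6000 + 0.5333 + 0.8571) / 5 = 0.666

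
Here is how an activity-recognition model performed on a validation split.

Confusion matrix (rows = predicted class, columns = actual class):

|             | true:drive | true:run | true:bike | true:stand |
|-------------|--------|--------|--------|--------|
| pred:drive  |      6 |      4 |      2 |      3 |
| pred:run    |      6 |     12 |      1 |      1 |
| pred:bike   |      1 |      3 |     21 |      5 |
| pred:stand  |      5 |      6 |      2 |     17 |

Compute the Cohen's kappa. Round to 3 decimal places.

Observed agreement pₒ = trace/N = 56/95 = 0.5895
Expected agreement pₑ = Σ (rowᵢ·colᵢ)/N² = (18·15 + 25·20 + 26·30 + 26·30)/95² = 0.2582
κ = (pₒ − pₑ)/(1 − pₑ) = (0.5895 − 0.2582)/(1 − 0.2582) = 0.447

0.447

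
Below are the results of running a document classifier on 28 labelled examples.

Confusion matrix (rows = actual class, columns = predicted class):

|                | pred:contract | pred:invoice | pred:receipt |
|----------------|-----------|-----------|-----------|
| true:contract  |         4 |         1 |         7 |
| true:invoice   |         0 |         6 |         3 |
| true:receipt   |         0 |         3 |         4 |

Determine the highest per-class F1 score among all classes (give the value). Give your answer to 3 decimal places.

0.632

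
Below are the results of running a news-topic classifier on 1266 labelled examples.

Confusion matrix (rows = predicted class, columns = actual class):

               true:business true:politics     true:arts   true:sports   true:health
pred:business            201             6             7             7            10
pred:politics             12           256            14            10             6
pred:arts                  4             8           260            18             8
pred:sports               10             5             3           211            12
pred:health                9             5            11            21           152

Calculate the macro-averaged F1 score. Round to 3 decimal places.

0.848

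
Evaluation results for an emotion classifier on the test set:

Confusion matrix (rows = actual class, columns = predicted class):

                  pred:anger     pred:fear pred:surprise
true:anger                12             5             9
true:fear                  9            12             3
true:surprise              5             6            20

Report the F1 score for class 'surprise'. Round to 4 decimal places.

Take TP from the diagonal, FP from the rest of the 'surprise' prediction marginal, FN from the rest of the 'surprise' actual marginal.
F1 score = 2·TP/(2·TP+FP+FN).
surprise: TP=20, FP=9+3=12, FN=5+6=11 → 40/63 = 0.63492

0.6349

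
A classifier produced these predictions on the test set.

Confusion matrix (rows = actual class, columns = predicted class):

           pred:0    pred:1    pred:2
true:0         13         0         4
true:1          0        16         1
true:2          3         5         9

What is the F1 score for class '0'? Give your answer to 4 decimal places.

One-vs-rest for '0': TP = diagonal; FP = other classes predicted '0'; FN = '0' predicted as other.
F1 score = 2·TP/(2·TP+FP+FN).
0: TP=13, FP=0+3=3, FN=0+4=4 → 26/33 = 0.78788

0.7879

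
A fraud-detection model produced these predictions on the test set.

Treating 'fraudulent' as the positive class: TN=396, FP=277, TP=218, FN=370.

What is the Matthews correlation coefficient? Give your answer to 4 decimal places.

-0.0417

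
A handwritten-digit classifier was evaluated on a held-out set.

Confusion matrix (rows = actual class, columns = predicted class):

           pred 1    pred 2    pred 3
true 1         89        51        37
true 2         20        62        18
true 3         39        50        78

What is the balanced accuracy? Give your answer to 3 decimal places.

Balanced accuracy = mean of per-class recall.
  1: recall = 89/177 = 0.5028
  2: recall = 62/100 = 0.6200
  3: recall = 78/167 = 0.4671
Mean = (0.5028 + 0.6200 + 0.4671) / 3 = 0.530

0.530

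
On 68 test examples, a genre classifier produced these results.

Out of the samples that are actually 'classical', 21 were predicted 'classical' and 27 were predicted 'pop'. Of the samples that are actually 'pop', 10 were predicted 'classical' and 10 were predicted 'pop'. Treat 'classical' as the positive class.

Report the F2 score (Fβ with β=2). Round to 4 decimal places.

0.4709

Fβ = (1+β²)·TP / ((1+β²)·TP + β²·FN + FP), with β²=4
= 5·21 / (5·21 + 4·27 + 10) = 0.4709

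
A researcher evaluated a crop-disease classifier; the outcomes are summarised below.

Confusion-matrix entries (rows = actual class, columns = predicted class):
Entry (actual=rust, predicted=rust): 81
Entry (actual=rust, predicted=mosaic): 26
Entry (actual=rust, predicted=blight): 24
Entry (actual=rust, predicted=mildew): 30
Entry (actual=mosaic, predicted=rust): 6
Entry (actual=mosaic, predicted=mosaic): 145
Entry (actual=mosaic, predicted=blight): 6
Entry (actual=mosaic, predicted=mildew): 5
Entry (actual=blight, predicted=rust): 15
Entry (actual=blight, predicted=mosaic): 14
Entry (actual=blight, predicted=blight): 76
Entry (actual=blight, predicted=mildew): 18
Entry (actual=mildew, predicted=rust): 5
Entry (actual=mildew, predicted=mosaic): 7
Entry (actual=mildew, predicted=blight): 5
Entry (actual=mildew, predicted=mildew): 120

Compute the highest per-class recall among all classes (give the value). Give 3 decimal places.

Per-class recall (TP/(TP+FN)):
  rust: TP=81, FN=26+24+30=80 → 81/161 = 0.5031
  mosaic: TP=145, FN=6+6+5=17 → 145/162 = 0.8951
  blight: TP=76, FN=15+14+18=47 → 76/123 = 0.6179
  mildew: TP=120, FN=5+7+5=17 → 120/137 = 0.8759
Highest is class 'mosaic' with recall = 0.895.

0.895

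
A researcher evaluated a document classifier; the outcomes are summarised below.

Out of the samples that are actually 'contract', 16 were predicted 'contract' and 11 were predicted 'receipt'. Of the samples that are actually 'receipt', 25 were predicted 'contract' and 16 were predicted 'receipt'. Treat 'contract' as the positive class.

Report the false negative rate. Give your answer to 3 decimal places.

FNR = FN/(FN+TP) = 11/(11+16) = 0.407

0.407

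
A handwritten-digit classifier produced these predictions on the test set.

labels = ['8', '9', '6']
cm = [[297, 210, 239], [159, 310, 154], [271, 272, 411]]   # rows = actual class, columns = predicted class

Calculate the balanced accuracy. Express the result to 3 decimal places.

Balanced accuracy = mean of per-class recall.
  8: recall = 297/746 = 0.3981
  9: recall = 310/623 = 0.4976
  6: recall = 411/954 = 0.4308
Mean = (0.3981 + 0.4976 + 0.4308) / 3 = 0.442

0.442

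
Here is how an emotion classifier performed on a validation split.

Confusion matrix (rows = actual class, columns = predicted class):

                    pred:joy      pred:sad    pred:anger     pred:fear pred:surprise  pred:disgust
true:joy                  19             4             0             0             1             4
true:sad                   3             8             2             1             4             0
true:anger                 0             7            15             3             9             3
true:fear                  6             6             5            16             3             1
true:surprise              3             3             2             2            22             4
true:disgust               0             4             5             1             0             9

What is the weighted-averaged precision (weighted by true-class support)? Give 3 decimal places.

Per-class precision (TP/(TP+FP)):
  joy: TP=19, FP=3+0+6+3+0=12 → 19/31 = 0.6129
  sad: TP=8, FP=4+7+6+3+4=24 → 8/32 = 0.2500
  anger: TP=15, FP=0+2+5+2+5=14 → 15/29 = 0.5172
  fear: TP=16, FP=0+1+3+2+1=7 → 16/23 = 0.6957
  surprise: TP=22, FP=1+4+9+3+0=17 → 22/39 = 0.5641
  disgust: TP=9, FP=4+0+3+1+4=12 → 9/21 = 0.4286
Weighted-precision = Σ (supportᵢ/N)·precisionᵢ with N=175: (28/175)·0.6129 + (18/175)·0.2500 + (37/175)·0.5172 + (37/175)·0.6957 + (36/175)·0.5641 + (19/175)·0.4286 = 0.543

0.543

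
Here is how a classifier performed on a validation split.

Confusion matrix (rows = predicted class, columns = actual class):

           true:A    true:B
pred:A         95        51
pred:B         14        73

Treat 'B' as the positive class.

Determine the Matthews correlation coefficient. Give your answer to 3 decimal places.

0.475

MCC = (TP·TN − FP·FN) / √((TP+FP)(TP+FN)(TN+FP)(TN+FN))
Numerator = 73·95 − 14·51 = 6221
Denominator = √(87·124·109·146) = √171680232 = 13102.6803
MCC = 6221 / 13102.6803 = 0.475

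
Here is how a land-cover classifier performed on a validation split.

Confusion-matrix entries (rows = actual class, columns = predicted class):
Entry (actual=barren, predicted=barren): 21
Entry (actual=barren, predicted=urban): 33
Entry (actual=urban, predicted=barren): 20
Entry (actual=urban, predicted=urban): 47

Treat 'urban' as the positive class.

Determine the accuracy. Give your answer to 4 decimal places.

Accuracy = (TP+TN)/N = (47+21)/121 = 0.5620

0.5620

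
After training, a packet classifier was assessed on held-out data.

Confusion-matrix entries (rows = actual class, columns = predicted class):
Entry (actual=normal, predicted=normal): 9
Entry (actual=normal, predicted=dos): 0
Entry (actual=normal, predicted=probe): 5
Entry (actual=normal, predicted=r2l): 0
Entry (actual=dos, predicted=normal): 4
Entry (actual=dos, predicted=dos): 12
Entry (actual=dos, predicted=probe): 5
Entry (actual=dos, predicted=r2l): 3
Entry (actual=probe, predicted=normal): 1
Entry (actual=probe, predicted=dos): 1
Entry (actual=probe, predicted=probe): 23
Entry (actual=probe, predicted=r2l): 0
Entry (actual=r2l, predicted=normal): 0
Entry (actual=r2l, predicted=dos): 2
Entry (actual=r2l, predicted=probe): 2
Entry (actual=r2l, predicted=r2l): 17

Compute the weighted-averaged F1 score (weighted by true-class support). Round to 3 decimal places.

Per-class F1 score (2·TP/(2·TP+FP+FN)):
  normal: TP=9, FP=4+1+0=5, FN=0+5+0=5 → 18/28 = 0.6429
  dos: TP=12, FP=0+1+2=3, FN=4+5+3=12 → 24/39 = 0.6154
  probe: TP=23, FP=5+5+2=12, FN=1+1+0=2 → 46/60 = 0.7667
  r2l: TP=17, FP=0+3+0=3, FN=0+2+2=4 → 34/41 = 0.8293
Weighted-F1 score = Σ (supportᵢ/N)·F1 scoreᵢ with N=84: (14/84)·0.6429 + (24/84)·0.6154 + (25/84)·0.7667 + (21/84)·0.8293 = 0.718

0.718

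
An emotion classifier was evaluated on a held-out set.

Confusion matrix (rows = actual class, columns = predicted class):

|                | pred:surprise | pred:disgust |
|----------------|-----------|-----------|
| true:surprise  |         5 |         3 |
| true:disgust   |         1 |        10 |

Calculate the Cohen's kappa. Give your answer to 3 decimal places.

Observed agreement pₒ = trace/N = 15/19 = 0.7895
Expected agreement pₑ = Σ (rowᵢ·colᵢ)/N² = (8·6 + 11·13)/19² = 0.5291
κ = (pₒ − pₑ)/(1 − pₑ) = (0.7895 − 0.5291)/(1 − 0.5291) = 0.553

0.553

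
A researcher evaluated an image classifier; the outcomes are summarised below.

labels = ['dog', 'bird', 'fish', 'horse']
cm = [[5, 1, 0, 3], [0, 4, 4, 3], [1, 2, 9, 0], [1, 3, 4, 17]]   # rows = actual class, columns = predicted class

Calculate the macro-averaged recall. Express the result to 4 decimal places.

0.5873

Per-class recall (TP/(TP+FN)):
  dog: TP=5, FN=1+0+3=4 → 5/9 = 0.55556
  bird: TP=4, FN=0+4+3=7 → 4/11 = 0.36364
  fish: TP=9, FN=1+2+0=3 → 9/12 = 0.75000
  horse: TP=17, FN=1+3+4=8 → 17/25 = 0.68000
Macro-recall = mean = (0.55556 + 0.36364 + 0.75000 + 0.68000) / 4 = 0.5873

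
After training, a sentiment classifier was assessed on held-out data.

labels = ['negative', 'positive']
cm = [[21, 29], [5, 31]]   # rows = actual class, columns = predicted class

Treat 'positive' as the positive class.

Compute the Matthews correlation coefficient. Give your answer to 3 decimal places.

MCC = (TP·TN − FP·FN) / √((TP+FP)(TP+FN)(TN+FP)(TN+FN))
Numerator = 31·21 − 29·5 = 506
Denominator = √(60·36·50·26) = √2808000 = 1675.7088
MCC = 506 / 1675.7088 = 0.302

0.302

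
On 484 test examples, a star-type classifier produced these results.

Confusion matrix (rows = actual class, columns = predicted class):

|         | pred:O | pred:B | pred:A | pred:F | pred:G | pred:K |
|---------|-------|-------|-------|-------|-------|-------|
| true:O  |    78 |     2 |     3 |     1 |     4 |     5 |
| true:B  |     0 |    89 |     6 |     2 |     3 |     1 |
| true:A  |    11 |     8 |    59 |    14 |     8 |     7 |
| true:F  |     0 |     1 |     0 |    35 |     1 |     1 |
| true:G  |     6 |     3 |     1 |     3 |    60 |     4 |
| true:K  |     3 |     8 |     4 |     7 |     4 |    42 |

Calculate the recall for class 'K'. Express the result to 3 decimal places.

Treat 'K' as positive and all other classes as negative.
recall = TP/(TP+FN).
K: TP=42, FN=3+8+4+7+4=26 → 42/68 = 0.6176

0.618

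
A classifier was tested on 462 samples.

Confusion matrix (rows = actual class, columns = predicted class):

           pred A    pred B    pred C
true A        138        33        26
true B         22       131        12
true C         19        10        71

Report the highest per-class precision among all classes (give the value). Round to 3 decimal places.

Per-class precision (TP/(TP+FP)):
  A: TP=138, FP=22+19=41 → 138/179 = 0.7709
  B: TP=131, FP=33+10=43 → 131/174 = 0.7529
  C: TP=71, FP=26+12=38 → 71/109 = 0.6514
Highest is class 'A' with precision = 0.771.

0.771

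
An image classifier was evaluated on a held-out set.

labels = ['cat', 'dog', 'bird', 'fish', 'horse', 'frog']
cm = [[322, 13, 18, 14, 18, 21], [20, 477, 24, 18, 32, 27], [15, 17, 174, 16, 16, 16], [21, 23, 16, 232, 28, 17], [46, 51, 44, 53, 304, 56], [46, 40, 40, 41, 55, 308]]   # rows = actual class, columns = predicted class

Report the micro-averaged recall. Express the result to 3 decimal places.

Micro-averaging pools counts across classes: ΣTP=1817, ΣFP=862, ΣFN=862.
Micro-recall = TP/(TP+FN) on pooled counts = 0.678 (equals overall accuracy in single-label multiclass).

0.678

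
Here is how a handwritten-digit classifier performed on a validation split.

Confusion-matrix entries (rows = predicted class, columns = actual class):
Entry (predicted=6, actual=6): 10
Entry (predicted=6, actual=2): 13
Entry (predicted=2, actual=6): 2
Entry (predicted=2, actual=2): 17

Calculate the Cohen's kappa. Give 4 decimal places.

Observed agreement pₒ = trace/N = 27/42 = 0.64286
Expected agreement pₑ = Σ (rowᵢ·colᵢ)/N² = (12·23 + 30·19)/42² = 0.47959
κ = (pₒ − pₑ)/(1 − pₑ) = (0.64286 − 0.47959)/(1 − 0.47959) = 0.3137

0.3137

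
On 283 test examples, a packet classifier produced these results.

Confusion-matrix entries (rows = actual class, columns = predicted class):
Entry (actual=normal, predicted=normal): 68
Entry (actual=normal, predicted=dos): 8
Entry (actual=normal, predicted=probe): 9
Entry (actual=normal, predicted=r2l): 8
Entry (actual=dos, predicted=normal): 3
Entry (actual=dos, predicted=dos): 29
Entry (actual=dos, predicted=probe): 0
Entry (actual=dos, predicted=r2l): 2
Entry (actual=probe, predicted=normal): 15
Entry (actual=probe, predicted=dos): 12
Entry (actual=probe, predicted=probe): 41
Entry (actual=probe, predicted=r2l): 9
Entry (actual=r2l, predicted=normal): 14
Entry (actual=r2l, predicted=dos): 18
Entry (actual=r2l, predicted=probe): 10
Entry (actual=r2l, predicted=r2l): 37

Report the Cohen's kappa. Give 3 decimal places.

0.486

Observed agreement pₒ = trace/N = 175/283 = 0.6184
Expected agreement pₑ = Σ (rowᵢ·colᵢ)/N² = (93·100 + 34·67 + 77·60 + 79·56)/283² = 0.2575
κ = (pₒ − pₑ)/(1 − pₑ) = (0.6184 − 0.2575)/(1 − 0.2575) = 0.486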